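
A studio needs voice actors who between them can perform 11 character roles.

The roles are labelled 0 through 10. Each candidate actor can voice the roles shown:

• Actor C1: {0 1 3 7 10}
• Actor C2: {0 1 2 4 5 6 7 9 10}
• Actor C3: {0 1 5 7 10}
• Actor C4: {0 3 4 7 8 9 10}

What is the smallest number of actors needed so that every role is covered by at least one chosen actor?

C2 and C4 together: C2 ∪ C4 = {0, 1, 2, 3, 4, 5, 6, 7, 8, 9, 10} — every role is covered.
No single actor has all 11 roles (the largest, C2, has 9), so 2 is optimal.

2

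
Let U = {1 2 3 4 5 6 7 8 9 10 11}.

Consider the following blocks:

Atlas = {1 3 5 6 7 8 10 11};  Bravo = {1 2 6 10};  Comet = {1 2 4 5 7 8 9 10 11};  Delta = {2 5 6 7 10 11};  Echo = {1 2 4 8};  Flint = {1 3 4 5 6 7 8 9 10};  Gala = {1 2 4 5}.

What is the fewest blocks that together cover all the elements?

Atlas and Comet cover everything between them: the union {1, 2, 3, 4, 5, 6, 7, 8, 9, 10, 11} is all of U.
No single block has all 11 elements (the largest, Comet, has 9), so 2 is optimal.

2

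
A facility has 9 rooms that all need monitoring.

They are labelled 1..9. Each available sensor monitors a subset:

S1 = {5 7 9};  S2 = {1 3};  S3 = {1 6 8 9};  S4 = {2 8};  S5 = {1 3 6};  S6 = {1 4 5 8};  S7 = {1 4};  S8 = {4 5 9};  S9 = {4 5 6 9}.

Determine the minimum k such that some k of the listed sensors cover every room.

4

S1 and S4 and S5 and S7 together: S1 ∪ S4 ∪ S5 ∪ S7 = {1, 2, 3, 4, 5, 6, 7, 8, 9} — every room is covered.
No 3 of the 9 sensors cover everything (all 84 combinations miss at least one room), so 4 is optimal.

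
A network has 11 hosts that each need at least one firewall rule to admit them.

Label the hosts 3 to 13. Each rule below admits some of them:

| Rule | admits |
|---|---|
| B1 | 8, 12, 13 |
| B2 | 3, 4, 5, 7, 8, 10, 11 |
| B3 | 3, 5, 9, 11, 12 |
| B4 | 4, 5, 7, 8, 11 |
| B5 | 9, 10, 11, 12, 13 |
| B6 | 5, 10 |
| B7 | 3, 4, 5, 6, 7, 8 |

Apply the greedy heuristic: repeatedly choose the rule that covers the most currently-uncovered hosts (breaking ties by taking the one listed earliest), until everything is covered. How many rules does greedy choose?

Greedy: pick B2 (covers 7 new) → pick B5 (covers 3 new) → pick B7 (covers 1 new). Total picks: 3.
(The true minimum cover uses only 2 rules, so greedy is not optimal here.)

3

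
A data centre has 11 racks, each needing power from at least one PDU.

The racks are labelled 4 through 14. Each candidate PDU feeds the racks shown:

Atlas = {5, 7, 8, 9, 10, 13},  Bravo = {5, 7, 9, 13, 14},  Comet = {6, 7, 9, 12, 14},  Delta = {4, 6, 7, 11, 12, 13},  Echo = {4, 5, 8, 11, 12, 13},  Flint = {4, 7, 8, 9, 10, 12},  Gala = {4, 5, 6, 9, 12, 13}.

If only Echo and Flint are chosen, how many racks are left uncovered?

2

Union of Echo, Flint = {4, 5, 7, 8, 9, 10, 11, 12, 13}.
Not covered: 6, 14 — 2 racks.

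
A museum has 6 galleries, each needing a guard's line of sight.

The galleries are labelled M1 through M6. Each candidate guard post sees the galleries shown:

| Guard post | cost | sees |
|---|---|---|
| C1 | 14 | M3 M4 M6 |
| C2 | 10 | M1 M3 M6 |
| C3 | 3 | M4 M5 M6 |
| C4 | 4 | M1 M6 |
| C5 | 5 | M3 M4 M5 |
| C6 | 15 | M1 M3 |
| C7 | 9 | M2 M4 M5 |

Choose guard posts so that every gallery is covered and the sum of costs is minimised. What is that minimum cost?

18

C4, C5, C7 together cover every gallery (C4 ∪ C5 ∪ C7 = {M1, M2, M3, M4, M5, M6}); total cost 4 + 5 + 9 = 18.
The greedy pick C3, C4, C5, C7 costs 21; no covering selection beats 18.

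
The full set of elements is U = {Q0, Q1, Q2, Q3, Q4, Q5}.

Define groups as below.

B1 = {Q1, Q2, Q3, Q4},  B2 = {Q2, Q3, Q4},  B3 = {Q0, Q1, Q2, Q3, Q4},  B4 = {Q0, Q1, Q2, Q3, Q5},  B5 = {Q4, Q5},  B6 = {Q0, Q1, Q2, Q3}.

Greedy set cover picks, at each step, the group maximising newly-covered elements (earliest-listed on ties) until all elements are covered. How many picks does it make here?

Greedy: pick B3 (covers 5 new) → pick B4 (covers 1 new). Total picks: 2.

2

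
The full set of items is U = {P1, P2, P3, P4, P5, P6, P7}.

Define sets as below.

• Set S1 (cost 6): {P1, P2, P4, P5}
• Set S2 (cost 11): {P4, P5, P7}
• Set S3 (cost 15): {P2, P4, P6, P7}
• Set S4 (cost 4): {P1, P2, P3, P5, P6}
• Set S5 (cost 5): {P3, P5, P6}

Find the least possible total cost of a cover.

S2, S4 together cover every item (S2 ∪ S4 = {P1, P2, P3, P4, P5, P6, P7}); total cost 11 + 4 = 15.
No covering selection has total cost below 15.

15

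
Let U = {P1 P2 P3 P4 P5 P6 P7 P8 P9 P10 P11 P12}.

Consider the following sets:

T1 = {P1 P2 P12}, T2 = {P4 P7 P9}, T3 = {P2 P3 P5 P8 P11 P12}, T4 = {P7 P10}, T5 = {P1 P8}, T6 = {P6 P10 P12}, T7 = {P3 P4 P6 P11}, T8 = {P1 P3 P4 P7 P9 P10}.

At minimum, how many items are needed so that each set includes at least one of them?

H = {P1, P4, P10, P12} meets every set (each contains at least one member of H), and |H| = 4.
No choice of 3 items meets every set, so 4 is the minimum.

4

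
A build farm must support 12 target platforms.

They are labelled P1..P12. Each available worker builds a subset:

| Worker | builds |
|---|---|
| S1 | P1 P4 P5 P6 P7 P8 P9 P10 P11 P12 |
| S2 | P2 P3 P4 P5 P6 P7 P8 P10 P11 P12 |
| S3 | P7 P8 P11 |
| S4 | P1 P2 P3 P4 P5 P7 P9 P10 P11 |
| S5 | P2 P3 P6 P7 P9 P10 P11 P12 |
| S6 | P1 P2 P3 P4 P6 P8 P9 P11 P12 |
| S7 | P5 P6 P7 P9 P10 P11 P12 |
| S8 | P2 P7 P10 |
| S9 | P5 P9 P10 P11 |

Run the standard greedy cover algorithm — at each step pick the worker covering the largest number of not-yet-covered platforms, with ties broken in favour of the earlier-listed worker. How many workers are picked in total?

Greedy: pick S1 (covers 10 new) → pick S2 (covers 2 new). Total picks: 2.

2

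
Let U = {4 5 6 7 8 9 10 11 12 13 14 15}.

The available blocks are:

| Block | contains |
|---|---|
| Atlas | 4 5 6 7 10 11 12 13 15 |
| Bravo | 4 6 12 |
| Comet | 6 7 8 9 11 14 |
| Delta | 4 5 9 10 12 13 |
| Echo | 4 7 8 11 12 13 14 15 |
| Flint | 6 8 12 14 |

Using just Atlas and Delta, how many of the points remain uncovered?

2

Union of Atlas, Delta = {4, 5, 6, 7, 9, 10, 11, 12, 13, 15}.
Not covered: 8, 14 — 2 points.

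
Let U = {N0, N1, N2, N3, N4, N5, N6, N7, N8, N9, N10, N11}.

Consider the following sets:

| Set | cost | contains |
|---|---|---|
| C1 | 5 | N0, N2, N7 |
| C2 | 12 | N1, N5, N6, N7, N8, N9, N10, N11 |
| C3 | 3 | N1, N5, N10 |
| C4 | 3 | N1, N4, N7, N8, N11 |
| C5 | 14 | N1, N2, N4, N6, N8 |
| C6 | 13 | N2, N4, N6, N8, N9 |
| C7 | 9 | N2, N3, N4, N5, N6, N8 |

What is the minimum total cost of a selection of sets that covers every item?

26

C1, C2, C7 together cover every item (C1 ∪ C2 ∪ C7 = {N0, N1, N2, N3, N4, N5, N6, N7, N8, N9, N10, N11}); total cost 5 + 12 + 9 = 26.
The greedy pick C4, C3, C1, C7, C2 costs 32; no covering selection beats 26.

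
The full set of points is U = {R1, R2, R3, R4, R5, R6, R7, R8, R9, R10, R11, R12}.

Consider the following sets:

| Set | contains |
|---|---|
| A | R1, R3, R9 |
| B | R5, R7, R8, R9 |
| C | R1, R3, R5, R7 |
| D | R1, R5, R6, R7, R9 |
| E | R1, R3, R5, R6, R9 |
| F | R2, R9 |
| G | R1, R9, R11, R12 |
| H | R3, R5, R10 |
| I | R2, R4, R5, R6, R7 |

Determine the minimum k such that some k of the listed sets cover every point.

4

Take {B, G, H, I}. Their union is {R1, R2, R3, R4, R5, R6, R7, R8, R9, R10, R11, R12}, which is all 12 points.
Only B contains R8, so B is forced; the remaining 8 points need at least 3 more sets (each remaining set adds at most 3) — so at least 4 sets are needed, and 4 is optimal.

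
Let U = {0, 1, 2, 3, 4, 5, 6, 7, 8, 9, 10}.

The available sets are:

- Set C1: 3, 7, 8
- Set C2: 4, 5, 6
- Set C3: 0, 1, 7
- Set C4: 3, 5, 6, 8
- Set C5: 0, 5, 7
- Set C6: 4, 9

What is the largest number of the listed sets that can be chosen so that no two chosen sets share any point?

C3, C4, C6 are pairwise disjoint (C3={0,1,7}; C4={3,5,6,8}; C6={4,9}).
Every remaining set overlaps one of these, and no 4 of the listed sets are pairwise disjoint, so 3 is the maximum.

3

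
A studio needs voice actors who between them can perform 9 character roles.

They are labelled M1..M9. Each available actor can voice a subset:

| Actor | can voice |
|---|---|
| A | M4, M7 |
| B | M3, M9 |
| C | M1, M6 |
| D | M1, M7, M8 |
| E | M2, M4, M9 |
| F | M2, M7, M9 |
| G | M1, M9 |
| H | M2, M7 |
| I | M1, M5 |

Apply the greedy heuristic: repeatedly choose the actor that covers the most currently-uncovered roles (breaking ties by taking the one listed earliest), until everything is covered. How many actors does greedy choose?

Greedy: pick D (covers 3 new) → pick E (covers 3 new) → pick B (covers 1 new) → pick C (covers 1 new) → pick I (covers 1 new). Total picks: 5.

5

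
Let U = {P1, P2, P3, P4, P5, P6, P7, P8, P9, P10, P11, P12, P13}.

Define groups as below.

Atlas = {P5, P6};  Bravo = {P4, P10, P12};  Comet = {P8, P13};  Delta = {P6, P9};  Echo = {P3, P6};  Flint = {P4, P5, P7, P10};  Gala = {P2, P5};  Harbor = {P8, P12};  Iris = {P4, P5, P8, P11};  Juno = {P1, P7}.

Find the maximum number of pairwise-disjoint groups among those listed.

Bravo, Comet, Echo, Gala, Juno are pairwise disjoint (Bravo={P4,P10,P12}; Comet={P8,P13}; Echo={P3,P6}; Gala={P2,P5}; Juno={P1,P7}).
Every remaining group overlaps one of these, and no 6 of the listed groups are pairwise disjoint, so 5 is the maximum.

5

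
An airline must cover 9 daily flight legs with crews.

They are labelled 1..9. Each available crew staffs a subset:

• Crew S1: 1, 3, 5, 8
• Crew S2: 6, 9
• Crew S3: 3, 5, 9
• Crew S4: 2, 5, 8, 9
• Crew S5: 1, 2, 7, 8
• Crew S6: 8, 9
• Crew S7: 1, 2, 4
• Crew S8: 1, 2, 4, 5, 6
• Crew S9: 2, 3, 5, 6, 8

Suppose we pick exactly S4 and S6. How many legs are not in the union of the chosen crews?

Union of S4, S6 = {2, 5, 8, 9}.
Not covered: 1, 3, 4, 6, 7 — 5 legs.

5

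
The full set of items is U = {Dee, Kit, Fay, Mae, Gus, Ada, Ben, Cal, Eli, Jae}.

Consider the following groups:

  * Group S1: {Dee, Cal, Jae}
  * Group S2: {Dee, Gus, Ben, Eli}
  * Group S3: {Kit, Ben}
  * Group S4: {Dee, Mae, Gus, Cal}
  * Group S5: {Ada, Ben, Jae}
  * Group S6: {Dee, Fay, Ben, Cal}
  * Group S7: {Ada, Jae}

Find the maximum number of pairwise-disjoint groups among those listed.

S3, S4, S7 are pairwise disjoint (S3={Kit,Ben}; S4={Dee,Mae,Gus,Cal}; S7={Ada,Jae}).
Every remaining group overlaps one of these, and no 4 of the listed groups are pairwise disjoint, so 3 is the maximum.

3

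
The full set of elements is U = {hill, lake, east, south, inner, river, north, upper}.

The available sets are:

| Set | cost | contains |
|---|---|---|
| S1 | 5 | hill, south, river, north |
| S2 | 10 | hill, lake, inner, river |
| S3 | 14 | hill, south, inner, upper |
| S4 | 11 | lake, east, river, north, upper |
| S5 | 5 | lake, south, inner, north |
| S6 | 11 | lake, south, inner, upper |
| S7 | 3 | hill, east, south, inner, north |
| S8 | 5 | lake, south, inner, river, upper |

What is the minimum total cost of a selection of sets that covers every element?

8

S7, S8 together cover every element (S7 ∪ S8 = {hill, lake, east, south, inner, river, north, upper}); total cost 3 + 5 = 8.
No covering selection has total cost below 8.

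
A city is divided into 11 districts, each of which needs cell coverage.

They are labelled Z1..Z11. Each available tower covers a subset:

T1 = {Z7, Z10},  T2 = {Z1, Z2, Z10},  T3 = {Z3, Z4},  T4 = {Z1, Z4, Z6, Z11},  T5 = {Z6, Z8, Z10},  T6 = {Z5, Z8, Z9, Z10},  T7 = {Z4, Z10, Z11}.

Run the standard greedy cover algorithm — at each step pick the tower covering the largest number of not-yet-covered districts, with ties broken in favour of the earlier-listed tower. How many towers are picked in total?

Greedy: pick T4 (covers 4 new) → pick T6 (covers 4 new) → pick T1 (covers 1 new) → pick T2 (covers 1 new) → pick T3 (covers 1 new). Total picks: 5.

5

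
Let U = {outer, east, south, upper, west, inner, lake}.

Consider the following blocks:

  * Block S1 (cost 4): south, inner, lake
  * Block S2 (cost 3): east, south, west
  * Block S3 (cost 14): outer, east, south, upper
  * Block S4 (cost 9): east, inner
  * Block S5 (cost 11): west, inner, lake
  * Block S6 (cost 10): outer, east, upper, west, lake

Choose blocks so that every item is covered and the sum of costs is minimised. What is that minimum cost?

S1, S6 together cover every item (S1 ∪ S6 = {outer, east, south, upper, west, inner, lake}); total cost 4 + 10 = 14.
The greedy pick S2, S1, S6 costs 17; no covering selection beats 14.

14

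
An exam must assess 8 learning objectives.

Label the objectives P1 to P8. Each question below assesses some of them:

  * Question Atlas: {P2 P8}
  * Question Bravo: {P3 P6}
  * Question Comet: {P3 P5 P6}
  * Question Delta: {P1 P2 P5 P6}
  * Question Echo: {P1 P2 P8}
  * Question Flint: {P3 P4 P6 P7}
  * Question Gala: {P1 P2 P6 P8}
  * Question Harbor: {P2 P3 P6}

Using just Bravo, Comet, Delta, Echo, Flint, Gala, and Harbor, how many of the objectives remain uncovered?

0

Union of Bravo, Comet, Delta, Echo, Flint, Gala, Harbor = {P1, P2, P3, P4, P5, P6, P7, P8} — that's every objective, so 0 are uncovered.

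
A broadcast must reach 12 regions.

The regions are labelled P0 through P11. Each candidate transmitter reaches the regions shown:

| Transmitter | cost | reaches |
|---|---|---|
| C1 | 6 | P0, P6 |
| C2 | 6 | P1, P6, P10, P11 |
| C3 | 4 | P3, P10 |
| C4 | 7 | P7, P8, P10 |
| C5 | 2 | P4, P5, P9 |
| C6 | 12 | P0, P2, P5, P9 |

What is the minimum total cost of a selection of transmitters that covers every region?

31

C2, C3, C4, C5, C6 together cover every region (C2 ∪ C3 ∪ C4 ∪ C5 ∪ C6 = {P0, P1, P2, P3, P4, P5, P6, P7, P8, P9, P10, P11}); total cost 6 + 4 + 7 + 2 + 12 = 31.
The greedy pick C5, C2, C4, C3, C1, C6 costs 37; no covering selection beats 31.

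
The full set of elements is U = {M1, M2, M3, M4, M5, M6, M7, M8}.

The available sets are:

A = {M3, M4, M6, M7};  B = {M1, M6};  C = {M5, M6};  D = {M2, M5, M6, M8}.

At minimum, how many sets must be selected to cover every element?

3

A and B and D together: A ∪ B ∪ D = {M1, M2, M3, M4, M5, M6, M7, M8} — every element is covered.
Only B contains M1, so B is forced; the remaining 6 elements need at least 2 more sets (each remaining set adds at most 3) — so at least 3 sets are needed, and 3 is optimal.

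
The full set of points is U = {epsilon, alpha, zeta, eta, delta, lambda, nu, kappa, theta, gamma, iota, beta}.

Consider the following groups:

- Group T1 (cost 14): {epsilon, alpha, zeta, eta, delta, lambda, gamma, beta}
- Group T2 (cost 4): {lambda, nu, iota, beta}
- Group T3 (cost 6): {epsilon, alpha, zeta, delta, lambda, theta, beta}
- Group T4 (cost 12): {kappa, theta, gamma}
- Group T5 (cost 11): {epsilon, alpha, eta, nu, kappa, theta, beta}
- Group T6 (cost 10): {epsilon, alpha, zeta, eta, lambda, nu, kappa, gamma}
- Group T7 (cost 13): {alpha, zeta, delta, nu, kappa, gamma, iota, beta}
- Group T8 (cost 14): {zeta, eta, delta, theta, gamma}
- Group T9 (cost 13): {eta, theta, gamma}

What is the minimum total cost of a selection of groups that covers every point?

T2, T3, T6 together cover every point (T2 ∪ T3 ∪ T6 = {epsilon, alpha, zeta, eta, delta, lambda, nu, kappa, theta, gamma, iota, beta}); total cost 4 + 6 + 10 = 20.
No covering selection has total cost below 20.

20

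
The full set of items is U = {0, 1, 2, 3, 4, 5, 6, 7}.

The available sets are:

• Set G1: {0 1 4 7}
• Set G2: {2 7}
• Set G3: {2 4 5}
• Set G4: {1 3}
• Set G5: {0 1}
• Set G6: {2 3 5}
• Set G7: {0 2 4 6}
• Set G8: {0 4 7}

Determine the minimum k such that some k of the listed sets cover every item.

3

Take {G1, G6, G7}. Their union is {0, 1, 2, 3, 4, 5, 6, 7}, which is all 8 items.
Only G7 contains 6, so G7 is forced; the remaining 4 items need at least 2 more sets (each remaining set adds at most 2) — so at least 3 sets are needed, and 3 is optimal.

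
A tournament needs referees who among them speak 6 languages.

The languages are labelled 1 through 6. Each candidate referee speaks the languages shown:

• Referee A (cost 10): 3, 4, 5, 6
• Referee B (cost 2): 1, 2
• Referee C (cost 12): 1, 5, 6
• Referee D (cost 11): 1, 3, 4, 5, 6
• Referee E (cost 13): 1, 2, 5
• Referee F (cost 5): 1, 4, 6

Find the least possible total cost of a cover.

12

A, B together cover every language (A ∪ B = {1, 2, 3, 4, 5, 6}); total cost 10 + 2 = 12.
No covering selection has total cost below 12.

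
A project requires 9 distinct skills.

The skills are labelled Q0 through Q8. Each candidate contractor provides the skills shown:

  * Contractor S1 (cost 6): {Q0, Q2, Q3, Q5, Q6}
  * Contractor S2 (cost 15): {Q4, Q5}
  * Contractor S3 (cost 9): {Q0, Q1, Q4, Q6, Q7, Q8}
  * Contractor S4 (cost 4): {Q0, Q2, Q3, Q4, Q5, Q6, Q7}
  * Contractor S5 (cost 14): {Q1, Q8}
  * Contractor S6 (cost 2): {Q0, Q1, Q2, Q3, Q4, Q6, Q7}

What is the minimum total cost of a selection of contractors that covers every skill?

13

S3, S4 together cover every skill (S3 ∪ S4 = {Q0, Q1, Q2, Q3, Q4, Q5, Q6, Q7, Q8}); total cost 9 + 4 = 13.
The greedy pick S6, S4, S3 costs 15; no covering selection beats 13.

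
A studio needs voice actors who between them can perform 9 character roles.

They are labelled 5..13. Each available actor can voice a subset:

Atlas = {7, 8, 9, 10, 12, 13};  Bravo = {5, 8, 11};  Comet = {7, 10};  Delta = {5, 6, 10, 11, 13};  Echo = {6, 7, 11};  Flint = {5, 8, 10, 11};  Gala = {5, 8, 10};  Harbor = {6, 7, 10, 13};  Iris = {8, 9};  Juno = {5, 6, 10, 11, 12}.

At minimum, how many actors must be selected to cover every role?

2

Atlas and Delta together: Atlas ∪ Delta = {5, 6, 7, 8, 9, 10, 11, 12, 13} — every role is covered.
No single actor has all 9 roles (the largest, Atlas, has 6), so 2 is optimal.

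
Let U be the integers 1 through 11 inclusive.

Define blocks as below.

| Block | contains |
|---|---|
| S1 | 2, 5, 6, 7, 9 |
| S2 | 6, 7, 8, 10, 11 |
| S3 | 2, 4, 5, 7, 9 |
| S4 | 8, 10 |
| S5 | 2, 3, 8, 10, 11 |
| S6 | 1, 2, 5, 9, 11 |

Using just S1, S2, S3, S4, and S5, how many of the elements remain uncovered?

1

Union of S1, S2, S3, S4, S5 = {2, 3, 4, 5, 6, 7, 8, 9, 10, 11}.
Not covered: 1 — 1 element.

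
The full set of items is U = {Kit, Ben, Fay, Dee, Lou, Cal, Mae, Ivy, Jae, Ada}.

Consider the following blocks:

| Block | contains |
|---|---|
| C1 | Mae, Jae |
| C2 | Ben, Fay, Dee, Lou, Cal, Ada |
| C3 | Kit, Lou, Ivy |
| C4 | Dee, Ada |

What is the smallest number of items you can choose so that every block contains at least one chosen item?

The 3 items {Mae, Ivy, Ada} hit every block.
The blocks C1, C3, C4 are pairwise disjoint, so any hitting set needs a separate item for each — at least 3. Hence 3 is optimal.

3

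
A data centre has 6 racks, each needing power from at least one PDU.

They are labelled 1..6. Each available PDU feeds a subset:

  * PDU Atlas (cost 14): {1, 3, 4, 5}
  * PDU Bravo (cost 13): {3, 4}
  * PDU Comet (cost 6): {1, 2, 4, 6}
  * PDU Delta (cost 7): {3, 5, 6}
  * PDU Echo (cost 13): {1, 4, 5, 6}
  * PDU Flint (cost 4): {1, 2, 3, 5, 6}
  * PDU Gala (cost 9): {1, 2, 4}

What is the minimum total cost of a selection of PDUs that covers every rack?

Comet, Flint together cover every rack (Comet ∪ Flint = {1, 2, 3, 4, 5, 6}); total cost 6 + 4 = 10.
No covering selection has total cost below 10.

10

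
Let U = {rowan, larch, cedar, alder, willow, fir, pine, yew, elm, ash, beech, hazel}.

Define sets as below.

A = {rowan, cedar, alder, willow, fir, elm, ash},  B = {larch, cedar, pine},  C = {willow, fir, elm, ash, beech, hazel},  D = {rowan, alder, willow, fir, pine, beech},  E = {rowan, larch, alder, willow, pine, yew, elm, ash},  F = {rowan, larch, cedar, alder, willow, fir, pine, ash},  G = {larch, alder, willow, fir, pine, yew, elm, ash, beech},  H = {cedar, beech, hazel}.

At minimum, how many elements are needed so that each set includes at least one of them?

2

The 2 elements {cedar, willow} hit every set.
The sets E, H are pairwise disjoint, so any hitting set needs a separate element for each — at least 2. Hence 2 is optimal.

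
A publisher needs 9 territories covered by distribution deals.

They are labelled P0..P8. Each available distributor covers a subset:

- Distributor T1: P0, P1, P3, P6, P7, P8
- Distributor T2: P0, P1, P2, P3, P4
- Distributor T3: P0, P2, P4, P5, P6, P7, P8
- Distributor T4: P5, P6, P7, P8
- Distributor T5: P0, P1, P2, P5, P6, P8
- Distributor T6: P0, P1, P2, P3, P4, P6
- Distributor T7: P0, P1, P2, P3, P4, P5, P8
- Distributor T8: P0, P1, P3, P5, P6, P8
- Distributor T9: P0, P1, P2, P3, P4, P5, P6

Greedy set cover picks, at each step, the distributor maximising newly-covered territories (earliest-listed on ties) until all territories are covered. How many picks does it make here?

Greedy: pick T3 (covers 7 new) → pick T1 (covers 2 new). Total picks: 2.

2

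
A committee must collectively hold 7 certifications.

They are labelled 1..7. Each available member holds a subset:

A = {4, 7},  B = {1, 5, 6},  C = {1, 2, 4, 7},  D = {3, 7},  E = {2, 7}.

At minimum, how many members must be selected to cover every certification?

3

B and C and D together: B ∪ C ∪ D = {1, 2, 3, 4, 5, 6, 7} — every certification is covered.
Only D contains 3, so D is forced; the remaining 5 certifications need at least 2 more members (each remaining member adds at most 3) — so at least 3 members are needed, and 3 is optimal.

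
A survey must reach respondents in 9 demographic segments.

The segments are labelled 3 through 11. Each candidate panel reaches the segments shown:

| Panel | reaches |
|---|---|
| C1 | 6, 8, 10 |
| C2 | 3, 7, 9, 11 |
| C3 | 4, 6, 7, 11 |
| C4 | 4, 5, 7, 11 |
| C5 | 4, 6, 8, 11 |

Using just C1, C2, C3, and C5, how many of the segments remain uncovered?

Union of C1, C2, C3, C5 = {3, 4, 6, 7, 8, 9, 10, 11}.
Not covered: 5 — 1 segment.

1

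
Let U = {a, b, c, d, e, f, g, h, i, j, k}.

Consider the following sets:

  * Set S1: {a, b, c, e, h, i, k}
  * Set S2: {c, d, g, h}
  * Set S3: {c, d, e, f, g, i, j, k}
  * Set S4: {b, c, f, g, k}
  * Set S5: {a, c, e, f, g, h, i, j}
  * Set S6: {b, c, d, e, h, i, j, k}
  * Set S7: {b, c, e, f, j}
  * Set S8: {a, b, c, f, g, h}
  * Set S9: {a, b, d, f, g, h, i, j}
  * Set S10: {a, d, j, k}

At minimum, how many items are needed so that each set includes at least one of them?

2

Take T = {a, c}. Each listed set contains at least one of these, so T is a hitting set of size 2.
No single item lies in every set, so at least 2 are needed and 2 is optimal.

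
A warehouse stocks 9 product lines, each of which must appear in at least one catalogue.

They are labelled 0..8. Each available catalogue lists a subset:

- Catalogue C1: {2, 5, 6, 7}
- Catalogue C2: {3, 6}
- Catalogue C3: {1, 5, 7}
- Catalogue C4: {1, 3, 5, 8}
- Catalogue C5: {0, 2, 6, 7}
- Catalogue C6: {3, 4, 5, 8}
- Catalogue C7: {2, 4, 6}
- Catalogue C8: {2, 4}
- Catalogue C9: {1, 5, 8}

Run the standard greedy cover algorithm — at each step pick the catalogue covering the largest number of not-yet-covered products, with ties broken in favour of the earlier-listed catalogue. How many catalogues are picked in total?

4

Greedy: pick C1 (covers 4 new) → pick C4 (covers 3 new) → pick C5 (covers 1 new) → pick C6 (covers 1 new). Total picks: 4.
(The true minimum cover uses only 3 catalogues, so greedy is not optimal here.)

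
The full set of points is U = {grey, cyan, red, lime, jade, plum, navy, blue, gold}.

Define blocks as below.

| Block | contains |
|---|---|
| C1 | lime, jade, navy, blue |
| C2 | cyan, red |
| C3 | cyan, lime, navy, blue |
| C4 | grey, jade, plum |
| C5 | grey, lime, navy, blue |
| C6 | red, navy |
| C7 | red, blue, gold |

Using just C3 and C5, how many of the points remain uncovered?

Union of C3, C5 = {grey, cyan, lime, navy, blue}.
Not covered: red, jade, plum, gold — 4 points.

4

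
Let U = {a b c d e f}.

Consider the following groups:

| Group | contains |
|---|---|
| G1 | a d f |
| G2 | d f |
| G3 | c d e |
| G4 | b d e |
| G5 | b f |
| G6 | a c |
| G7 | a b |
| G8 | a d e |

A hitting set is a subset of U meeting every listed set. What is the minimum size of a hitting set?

3

The 3 items {a, e, f} hit every group.
No choice of 2 items meets every group, so 3 is the minimum.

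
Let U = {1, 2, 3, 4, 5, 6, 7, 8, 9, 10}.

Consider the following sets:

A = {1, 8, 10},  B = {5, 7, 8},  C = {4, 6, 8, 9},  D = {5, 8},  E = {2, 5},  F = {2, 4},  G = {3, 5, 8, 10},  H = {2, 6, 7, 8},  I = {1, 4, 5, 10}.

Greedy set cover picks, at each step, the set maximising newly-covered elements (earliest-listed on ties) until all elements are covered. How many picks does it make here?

4

Greedy: pick C (covers 4 new) → pick G (covers 3 new) → pick H (covers 2 new) → pick A (covers 1 new). Total picks: 4.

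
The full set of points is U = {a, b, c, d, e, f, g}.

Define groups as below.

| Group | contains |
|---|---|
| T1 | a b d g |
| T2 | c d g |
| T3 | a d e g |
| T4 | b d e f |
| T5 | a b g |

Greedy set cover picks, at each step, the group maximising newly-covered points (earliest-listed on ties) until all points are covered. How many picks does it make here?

Greedy: pick T1 (covers 4 new) → pick T4 (covers 2 new) → pick T2 (covers 1 new). Total picks: 3.

3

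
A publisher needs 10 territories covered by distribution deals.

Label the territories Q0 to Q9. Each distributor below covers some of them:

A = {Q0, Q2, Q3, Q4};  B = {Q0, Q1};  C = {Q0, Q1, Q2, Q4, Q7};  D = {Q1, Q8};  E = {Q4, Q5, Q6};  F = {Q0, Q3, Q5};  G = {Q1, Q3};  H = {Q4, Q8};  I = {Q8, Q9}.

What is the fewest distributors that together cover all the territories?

A and C and E and I together: A ∪ C ∪ E ∪ I = {Q0, Q1, Q2, Q3, Q4, Q5, Q6, Q7, Q8, Q9} — every territory is covered.
Only C contains Q7, so C is forced; the remaining 5 territories need at least 3 more distributors (each remaining distributor adds at most 2) — so at least 4 distributors are needed, and 4 is optimal.

4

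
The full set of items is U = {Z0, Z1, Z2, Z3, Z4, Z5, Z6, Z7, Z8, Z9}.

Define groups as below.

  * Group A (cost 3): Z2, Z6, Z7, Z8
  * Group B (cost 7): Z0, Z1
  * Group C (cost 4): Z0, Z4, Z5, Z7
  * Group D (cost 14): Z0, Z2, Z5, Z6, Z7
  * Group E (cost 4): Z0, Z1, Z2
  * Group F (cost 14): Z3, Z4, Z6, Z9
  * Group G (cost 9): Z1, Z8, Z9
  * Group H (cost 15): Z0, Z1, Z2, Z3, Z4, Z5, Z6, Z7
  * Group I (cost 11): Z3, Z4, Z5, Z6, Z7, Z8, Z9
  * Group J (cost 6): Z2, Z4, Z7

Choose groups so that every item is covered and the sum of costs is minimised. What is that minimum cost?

E, I together cover every item (E ∪ I = {Z0, Z1, Z2, Z3, Z4, Z5, Z6, Z7, Z8, Z9}); total cost 4 + 11 = 15.
The greedy pick A, C, E, I costs 22; no covering selection beats 15.

15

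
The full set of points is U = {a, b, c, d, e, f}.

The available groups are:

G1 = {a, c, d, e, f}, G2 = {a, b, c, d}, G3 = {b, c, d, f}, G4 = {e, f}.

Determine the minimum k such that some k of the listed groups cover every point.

2

G2 and G4 together: G2 ∪ G4 = {a, b, c, d, e, f} — every point is covered.
No single group has all 6 points (the largest, G1, has 5), so 2 is optimal.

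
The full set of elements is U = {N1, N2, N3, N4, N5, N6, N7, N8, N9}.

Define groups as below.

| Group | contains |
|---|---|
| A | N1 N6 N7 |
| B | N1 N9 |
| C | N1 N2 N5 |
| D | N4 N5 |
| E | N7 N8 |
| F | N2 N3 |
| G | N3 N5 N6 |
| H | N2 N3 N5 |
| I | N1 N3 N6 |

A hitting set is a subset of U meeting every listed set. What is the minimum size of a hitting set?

The 4 elements {N1, N3, N5, N8} hit every group.
The groups B, D, E, F are pairwise disjoint, so any hitting set needs a separate element for each — at least 4. Hence 4 is optimal.

4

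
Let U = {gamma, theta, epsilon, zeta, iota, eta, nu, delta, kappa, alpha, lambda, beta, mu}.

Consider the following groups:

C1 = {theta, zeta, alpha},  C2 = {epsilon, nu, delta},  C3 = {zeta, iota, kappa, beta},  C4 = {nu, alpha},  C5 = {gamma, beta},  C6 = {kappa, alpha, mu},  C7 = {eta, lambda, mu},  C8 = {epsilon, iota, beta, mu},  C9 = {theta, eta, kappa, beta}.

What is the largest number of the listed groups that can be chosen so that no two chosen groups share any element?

C1, C2, C5, C7 are pairwise disjoint (C1={theta,zeta,alpha}; C2={epsilon,nu,delta}; C5={gamma,beta}; C7={eta,lambda,mu}).
Every remaining group overlaps one of these, and no 5 of the listed groups are pairwise disjoint, so 4 is the maximum.

4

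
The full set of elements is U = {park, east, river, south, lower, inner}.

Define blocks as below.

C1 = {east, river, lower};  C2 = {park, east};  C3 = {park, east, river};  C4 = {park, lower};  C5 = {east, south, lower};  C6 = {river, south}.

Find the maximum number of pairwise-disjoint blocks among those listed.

2

C4, C6 are pairwise disjoint (C4={park,lower}; C6={river,south}).
Every remaining block overlaps one of these, and no 3 of the listed blocks are pairwise disjoint, so 2 is the maximum.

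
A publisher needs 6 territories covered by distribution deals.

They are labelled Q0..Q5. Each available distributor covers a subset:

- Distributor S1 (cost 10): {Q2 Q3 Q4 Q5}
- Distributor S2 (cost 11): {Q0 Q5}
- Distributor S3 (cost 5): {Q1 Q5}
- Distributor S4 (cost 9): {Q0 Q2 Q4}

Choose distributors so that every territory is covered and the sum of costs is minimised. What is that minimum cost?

S1, S3, S4 together cover every territory (S1 ∪ S3 ∪ S4 = {Q0, Q1, Q2, Q3, Q4, Q5}); total cost 10 + 5 + 9 = 24.
No covering selection has total cost below 24.

24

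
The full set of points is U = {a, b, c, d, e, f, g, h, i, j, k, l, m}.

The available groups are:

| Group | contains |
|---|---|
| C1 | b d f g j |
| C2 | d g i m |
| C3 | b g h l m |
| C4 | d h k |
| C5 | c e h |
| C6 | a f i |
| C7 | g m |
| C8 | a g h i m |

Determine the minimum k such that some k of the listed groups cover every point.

Take {C1, C3, C4, C5, C6}. Their union is {a, b, c, d, e, f, g, h, i, j, k, l, m}, which is all 13 points.
No 4 of the 8 groups cover everything (all 70 combinations miss at least one point), so 5 is optimal.

5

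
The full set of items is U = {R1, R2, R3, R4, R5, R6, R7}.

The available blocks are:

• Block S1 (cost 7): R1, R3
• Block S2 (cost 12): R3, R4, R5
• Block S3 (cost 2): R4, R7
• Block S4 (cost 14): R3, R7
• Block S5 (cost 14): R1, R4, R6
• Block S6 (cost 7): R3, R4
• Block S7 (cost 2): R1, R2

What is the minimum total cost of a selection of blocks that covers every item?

S2, S3, S5, S7 together cover every item (S2 ∪ S3 ∪ S5 ∪ S7 = {R1, R2, R3, R4, R5, R6, R7}); total cost 12 + 2 + 14 + 2 = 30.
No covering selection has total cost below 30.

30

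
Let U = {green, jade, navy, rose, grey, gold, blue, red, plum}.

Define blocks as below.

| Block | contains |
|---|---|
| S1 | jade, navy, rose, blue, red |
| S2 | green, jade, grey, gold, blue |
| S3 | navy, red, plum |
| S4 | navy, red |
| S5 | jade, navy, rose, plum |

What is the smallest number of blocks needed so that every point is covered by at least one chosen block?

Take {S2, S4, S5}. Their union is {green, jade, navy, rose, grey, gold, blue, red, plum}, which is all 9 points.
Only S2 contains green, so S2 is forced; the remaining 4 points need at least 2 more blocks (each remaining block adds at most 3) — so at least 3 blocks are needed, and 3 is optimal.

3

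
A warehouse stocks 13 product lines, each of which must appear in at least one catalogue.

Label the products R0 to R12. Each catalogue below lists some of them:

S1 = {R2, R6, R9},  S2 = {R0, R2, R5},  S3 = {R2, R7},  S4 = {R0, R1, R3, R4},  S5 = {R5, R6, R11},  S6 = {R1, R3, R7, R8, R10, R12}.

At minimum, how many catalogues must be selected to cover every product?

S1 and S4 and S5 and S6 together: S1 ∪ S4 ∪ S5 ∪ S6 = {R0, R1, R2, R3, R4, R5, R6, R7, R8, R9, R10, R11, R12} — every product is covered.
Only S4 contains R4, so S4 is forced; the remaining 9 products need at least 3 more catalogues (each remaining catalogue adds at most 4) — so at least 4 catalogues are needed, and 4 is optimal.

4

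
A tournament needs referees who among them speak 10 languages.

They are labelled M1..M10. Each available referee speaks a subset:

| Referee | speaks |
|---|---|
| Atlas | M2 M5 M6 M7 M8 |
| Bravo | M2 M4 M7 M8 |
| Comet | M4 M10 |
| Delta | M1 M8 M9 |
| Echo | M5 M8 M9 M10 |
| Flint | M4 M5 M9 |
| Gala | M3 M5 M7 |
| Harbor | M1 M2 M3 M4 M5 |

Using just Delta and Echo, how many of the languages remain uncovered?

5

Union of Delta, Echo = {M1, M5, M8, M9, M10}.
Not covered: M2, M3, M4, M6, M7 — 5 languages.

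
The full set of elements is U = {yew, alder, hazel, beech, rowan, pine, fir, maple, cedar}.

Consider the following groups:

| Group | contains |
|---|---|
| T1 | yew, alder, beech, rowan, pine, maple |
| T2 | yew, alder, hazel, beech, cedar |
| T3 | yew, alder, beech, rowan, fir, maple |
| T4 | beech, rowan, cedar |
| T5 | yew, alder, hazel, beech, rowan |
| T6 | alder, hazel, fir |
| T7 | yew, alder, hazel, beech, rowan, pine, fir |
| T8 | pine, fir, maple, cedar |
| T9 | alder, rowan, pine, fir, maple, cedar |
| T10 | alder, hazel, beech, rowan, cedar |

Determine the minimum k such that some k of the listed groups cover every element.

2

Take {T7, T9}. Their union is {yew, alder, hazel, beech, rowan, pine, fir, maple, cedar}, which is all 9 elements.
No single group has all 9 elements (the largest, T7, has 7), so 2 is optimal.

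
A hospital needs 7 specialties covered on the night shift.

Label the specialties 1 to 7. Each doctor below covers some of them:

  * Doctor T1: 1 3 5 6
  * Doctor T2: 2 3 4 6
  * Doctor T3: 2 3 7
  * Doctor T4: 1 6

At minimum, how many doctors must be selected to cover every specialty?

T1 and T2 and T3 together: T1 ∪ T2 ∪ T3 = {1, 2, 3, 4, 5, 6, 7} — every specialty is covered.
Only T2 contains 4, so T2 is forced; the remaining 3 specialties need at least 2 more doctors (each remaining doctor adds at most 2) — so at least 3 doctors are needed, and 3 is optimal.

3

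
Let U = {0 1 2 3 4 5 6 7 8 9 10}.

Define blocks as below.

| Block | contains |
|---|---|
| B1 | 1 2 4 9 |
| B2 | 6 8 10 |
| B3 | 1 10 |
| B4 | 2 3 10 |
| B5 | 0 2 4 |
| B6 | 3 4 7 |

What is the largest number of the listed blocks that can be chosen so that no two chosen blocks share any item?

2

B2, B5 are pairwise disjoint (B2={6,8,10}; B5={0,2,4}).
Every remaining block overlaps one of these, and no 3 of the listed blocks are pairwise disjoint, so 2 is the maximum.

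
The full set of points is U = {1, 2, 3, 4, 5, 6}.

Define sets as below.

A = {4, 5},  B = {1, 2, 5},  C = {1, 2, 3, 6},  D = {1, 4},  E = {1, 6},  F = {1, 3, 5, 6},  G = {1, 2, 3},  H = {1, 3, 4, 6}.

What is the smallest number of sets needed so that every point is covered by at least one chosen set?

A and C cover everything between them: the union {1, 2, 3, 4, 5, 6} is all of U.
No single set has all 6 points (the largest, C, has 4), so 2 is optimal.

2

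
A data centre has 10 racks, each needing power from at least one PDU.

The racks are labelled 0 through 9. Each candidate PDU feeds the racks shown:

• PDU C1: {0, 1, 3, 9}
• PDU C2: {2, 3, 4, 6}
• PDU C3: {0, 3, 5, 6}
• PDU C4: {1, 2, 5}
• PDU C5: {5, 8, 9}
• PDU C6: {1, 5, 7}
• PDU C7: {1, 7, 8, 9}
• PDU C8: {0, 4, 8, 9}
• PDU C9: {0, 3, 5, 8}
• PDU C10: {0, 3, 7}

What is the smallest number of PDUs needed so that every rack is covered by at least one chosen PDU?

3

C2 and C6 and C8 together: C2 ∪ C6 ∪ C8 = {0, 1, 2, 3, 4, 5, 6, 7, 8, 9} — every rack is covered.
Each PDU has at most 4 racks, and 2·4 = 8 < 10 — so at least 3 PDUs are needed, and 3 is optimal.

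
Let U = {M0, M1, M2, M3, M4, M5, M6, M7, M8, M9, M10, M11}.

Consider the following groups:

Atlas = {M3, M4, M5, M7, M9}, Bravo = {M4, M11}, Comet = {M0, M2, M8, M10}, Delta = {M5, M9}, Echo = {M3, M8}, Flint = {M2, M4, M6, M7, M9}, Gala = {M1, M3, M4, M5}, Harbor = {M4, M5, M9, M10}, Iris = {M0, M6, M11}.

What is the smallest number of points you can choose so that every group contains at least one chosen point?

The 4 points {M3, M8, M9, M11} hit every group.
No choice of 3 points meets every group, so 4 is the minimum.

4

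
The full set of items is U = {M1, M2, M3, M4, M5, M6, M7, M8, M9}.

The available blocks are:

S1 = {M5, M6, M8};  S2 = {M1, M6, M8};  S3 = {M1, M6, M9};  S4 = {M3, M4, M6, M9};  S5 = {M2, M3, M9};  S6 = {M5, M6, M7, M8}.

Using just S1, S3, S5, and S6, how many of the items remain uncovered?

1

Union of S1, S3, S5, S6 = {M1, M2, M3, M5, M6, M7, M8, M9}.
Not covered: M4 — 1 item.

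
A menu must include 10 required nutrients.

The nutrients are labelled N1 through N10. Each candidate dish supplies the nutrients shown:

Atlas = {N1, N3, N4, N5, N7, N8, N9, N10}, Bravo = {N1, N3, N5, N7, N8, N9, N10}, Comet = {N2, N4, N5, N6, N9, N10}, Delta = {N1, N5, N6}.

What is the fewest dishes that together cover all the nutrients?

2

Take {Bravo, Comet}. Their union is {N1, N2, N3, N4, N5, N6, N7, N8, N9, N10}, which is all 10 nutrients.
No single dish has all 10 nutrients (the largest, Atlas, has 8), so 2 is optimal.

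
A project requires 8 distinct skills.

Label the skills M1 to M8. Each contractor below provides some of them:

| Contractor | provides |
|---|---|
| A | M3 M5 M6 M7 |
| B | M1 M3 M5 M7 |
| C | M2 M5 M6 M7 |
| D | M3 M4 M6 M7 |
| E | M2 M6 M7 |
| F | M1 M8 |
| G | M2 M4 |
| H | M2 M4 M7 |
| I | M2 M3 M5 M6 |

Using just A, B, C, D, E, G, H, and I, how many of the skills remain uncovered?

1

Union of A, B, C, D, E, G, H, I = {M1, M2, M3, M4, M5, M6, M7}.
Not covered: M8 — 1 skill.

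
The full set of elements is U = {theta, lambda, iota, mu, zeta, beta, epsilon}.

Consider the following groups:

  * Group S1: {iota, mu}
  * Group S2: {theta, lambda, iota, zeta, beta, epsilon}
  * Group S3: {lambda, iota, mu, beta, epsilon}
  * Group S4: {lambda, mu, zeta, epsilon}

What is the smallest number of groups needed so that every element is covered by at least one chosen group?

S2 and S3 together: S2 ∪ S3 = {theta, lambda, iota, mu, zeta, beta, epsilon} — every element is covered.
No single group has all 7 elements (the largest, S2, has 6), so 2 is optimal.

2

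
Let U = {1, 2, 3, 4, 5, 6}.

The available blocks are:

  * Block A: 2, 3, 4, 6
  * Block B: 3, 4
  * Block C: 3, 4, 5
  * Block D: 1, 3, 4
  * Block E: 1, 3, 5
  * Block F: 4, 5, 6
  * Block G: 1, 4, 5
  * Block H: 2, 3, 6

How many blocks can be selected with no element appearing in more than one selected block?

2

G, H are pairwise disjoint (G={1,4,5}; H={2,3,6}).
Every remaining block overlaps one of these, and no 3 of the listed blocks are pairwise disjoint, so 2 is the maximum.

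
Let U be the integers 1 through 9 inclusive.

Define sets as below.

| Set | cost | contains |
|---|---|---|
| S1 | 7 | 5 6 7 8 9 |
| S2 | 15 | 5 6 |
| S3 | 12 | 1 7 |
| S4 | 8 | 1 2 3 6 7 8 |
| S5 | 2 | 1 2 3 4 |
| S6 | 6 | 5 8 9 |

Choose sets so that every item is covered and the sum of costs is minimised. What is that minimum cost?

9

S1, S5 together cover every item (S1 ∪ S5 = {1, 2, 3, 4, 5, 6, 7, 8, 9}); total cost 7 + 2 = 9.
No covering selection has total cost below 9.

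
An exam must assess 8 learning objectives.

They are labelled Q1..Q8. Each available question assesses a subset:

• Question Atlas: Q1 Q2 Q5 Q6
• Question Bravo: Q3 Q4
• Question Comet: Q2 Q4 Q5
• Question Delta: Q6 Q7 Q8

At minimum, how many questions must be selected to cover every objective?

Atlas and Bravo and Delta together: Atlas ∪ Bravo ∪ Delta = {Q1, Q2, Q3, Q4, Q5, Q6, Q7, Q8} — every objective is covered.
Only Atlas contains Q1, so Atlas is forced; the remaining 4 objectives need at least 2 more questions (each remaining question adds at most 2) — so at least 3 questions are needed, and 3 is optimal.

3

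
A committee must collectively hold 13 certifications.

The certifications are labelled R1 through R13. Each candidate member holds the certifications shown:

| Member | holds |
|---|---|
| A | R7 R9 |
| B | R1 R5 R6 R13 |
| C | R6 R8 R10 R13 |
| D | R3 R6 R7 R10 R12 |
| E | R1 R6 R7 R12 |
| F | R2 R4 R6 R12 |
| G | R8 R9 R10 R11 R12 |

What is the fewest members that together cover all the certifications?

4

B and D and F and G together: B ∪ D ∪ F ∪ G = {R1, R2, R3, R4, R5, R6, R7, R8, R9, R10, R11, R12, R13} — every certification is covered.
Only F contains R2, so F is forced; the remaining 9 certifications need at least 3 more members (each remaining member adds at most 4) — so at least 4 members are needed, and 4 is optimal.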